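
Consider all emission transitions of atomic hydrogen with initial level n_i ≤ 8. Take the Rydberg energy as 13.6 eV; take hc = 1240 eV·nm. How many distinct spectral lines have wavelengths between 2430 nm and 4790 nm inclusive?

4

Enumerate all n_i → n_f pairs with 1 ≤ n_f < n_i ≤ 8 and compute λ = 1240 / [13.6·1·(1/n_f² − 1/n_i²)].
Lines falling in [2430, 4790] nm: 6→4 (2626 nm), 8→5 (3741 nm), 5→4 (4052 nm), 7→5 (4654 nm).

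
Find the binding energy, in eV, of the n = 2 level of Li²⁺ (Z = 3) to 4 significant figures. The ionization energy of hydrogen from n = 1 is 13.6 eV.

30.60 eV

E_n = −13.6 Z²/n² = −122.4/n² eV for Z = 3.
E_2 = −122.4/4 = −30.60 eV, so ionization (to E = 0) requires 30.60 eV.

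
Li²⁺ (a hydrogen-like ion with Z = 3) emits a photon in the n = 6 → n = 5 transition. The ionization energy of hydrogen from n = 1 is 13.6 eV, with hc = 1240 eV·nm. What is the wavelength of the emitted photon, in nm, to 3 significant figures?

829 nm

For Z = 3 the level energies scale as Z², so the effective Rydberg energy is 13.6 × 9 = 122.4 eV.
ΔE = 122.4 × (1/5² − 1/6²) = 122.4 × 0.01222 = 1.496 eV.
λ = hc/ΔE = 1240 / 1.496 = 829 nm.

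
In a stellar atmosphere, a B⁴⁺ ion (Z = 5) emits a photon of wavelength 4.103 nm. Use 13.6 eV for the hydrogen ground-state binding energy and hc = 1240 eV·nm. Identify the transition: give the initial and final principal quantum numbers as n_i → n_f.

n_i = 3, n_f = 1

The photon energy is ΔE = hc/λ = 1240 / 4.103 = 302.2 eV.
With Z = 5, ΔE = 340.0 × (1/n_f² − 1/n_i²), so 1/n_f² − 1/n_i² = 0.8889.
Trying n_f = 1 gives 1/n_i² = 0.1111, i.e. n_i ≈ 3; this pair matches.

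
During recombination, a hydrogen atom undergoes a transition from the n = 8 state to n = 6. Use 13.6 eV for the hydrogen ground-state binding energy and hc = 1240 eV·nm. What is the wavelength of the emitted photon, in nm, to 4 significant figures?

ΔE = 13.60 × (1/6² − 1/8²) = 13.60 × 0.01215 = 0.1653 eV.
λ = hc/ΔE = 1240 / 0.1653 = 7503 nm.

7503 nm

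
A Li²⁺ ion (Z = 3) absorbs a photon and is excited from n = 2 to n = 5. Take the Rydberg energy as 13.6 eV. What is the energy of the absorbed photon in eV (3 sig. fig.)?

25.7 eV

The Bohr energies scale as Z², so for Z = 3: E_n = −122.4/n² eV.
E_5 = −122.4/25 = −4.896 eV and E_2 = −122.4/4 = −30.60 eV.
The photon energy is |E_5 − E_2| = 25.7 eV.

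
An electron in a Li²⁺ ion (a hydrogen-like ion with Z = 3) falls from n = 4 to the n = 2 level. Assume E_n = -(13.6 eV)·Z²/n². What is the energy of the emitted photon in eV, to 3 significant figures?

The Bohr energies scale as Z², so for Z = 3: E_n = −122.4/n² eV.
E_4 = −122.4/16 = −7.650 eV and E_2 = −122.4/4 = −30.60 eV.
The photon energy is |E_4 − E_2| = 23.0 eV.

23.0 eV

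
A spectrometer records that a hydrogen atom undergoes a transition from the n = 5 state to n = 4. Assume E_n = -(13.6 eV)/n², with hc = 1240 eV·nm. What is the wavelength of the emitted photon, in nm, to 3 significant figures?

ΔE = 13.60 × (1/4² − 1/5²) = 13.60 × 0.02250 = 0.3060 eV.
λ = hc/ΔE = 1240 / 0.3060 = 4050 nm.
This line belongs to the Brackett series.

4050 nm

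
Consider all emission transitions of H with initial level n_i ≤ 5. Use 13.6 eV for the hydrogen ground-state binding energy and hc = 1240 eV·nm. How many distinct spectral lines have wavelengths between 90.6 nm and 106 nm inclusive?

Enumerate all n_i → n_f pairs with 1 ≤ n_f < n_i ≤ 5 and compute λ = 1240 / [13.6·1·(1/n_f² − 1/n_i²)].
Lines falling in [90.6, 106] nm: 5→1 (94.98 nm), 4→1 (97.25 nm), 3→1 (102.6 nm).

3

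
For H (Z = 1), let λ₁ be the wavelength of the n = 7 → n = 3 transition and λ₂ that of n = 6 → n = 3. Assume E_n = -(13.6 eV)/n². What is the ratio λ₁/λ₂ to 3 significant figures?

0.919

λ ∝ 1/ΔE ∝ 1/(1/n_f² − 1/n_i²), and the Z² and hc factors cancel in the ratio.
λ₁/λ₂ = (1/3² − 1/6²)/(1/3² − 1/7²) = 0.08333/0.09070 = 0.919.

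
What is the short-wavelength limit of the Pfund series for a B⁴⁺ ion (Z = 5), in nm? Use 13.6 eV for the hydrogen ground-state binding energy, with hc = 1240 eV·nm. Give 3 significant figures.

The Pfund series has lower level n_f = 5; the series limit corresponds to n_i → ∞.
ΔE_max = 13.6 × 25 / 5² = 13.60 eV.
λ_min = 1240 / 13.60 = 91.2 nm.

91.2 nm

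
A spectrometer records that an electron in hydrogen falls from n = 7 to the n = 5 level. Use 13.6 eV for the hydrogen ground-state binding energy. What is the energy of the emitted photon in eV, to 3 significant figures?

E_7 = −13.60/49 = −0.2776 eV and E_5 = −13.60/25 = −0.5440 eV.
The photon energy is |E_7 − E_5| = 0.266 eV.

0.266 eV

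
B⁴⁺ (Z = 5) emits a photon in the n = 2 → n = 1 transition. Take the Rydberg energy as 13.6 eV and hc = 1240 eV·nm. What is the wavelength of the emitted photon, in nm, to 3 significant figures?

For Z = 5 the level energies scale as Z², so the effective Rydberg energy is 13.6 × 25 = 340.0 eV.
ΔE = 340.0 × (1/1² − 1/2²) = 340.0 × 0.7500 = 255.0 eV.
λ = hc/ΔE = 1240 / 255.0 = 4.86 nm.

4.86 nm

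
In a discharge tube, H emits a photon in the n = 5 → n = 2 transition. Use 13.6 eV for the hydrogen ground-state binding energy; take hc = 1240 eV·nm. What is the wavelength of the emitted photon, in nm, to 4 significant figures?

434.2 nm

ΔE = 13.60 × (1/2² − 1/5²) = 13.60 × 0.2100 = 2.856 eV.
λ = hc/ΔE = 1240 / 2.856 = 434.2 nm.
This line belongs to the Balmer series.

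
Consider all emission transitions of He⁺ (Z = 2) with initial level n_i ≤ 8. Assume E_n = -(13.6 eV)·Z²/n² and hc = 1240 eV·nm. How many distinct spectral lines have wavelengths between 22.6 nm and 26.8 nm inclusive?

6

Enumerate all n_i → n_f pairs with 1 ≤ n_f < n_i ≤ 8 and compute λ = 1240 / [13.6·4·(1/n_f² − 1/n_i²)].
Lines falling in [22.6, 26.8] nm: 8→1 (23.16 nm), 7→1 (23.27 nm), 6→1 (23.45 nm), 5→1 (23.74 nm), 4→1 (24.31 nm), 3→1 (25.64 nm).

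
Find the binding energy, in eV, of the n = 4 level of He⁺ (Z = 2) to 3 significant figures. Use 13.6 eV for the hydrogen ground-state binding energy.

E_n = −13.6 Z²/n² = −54.40/n² eV for Z = 2.
E_4 = −54.40/16 = −3.40 eV, so ionization (to E = 0) requires 3.40 eV.

3.40 eV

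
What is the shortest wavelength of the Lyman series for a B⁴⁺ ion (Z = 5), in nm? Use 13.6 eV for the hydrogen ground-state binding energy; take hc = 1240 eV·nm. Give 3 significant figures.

The Lyman series has lower level n_f = 1; the series limit corresponds to n_i → ∞.
ΔE_max = 13.6 × 25 / 1² = 340.0 eV.
λ_min = 1240 / 340.0 = 3.65 nm.

3.65 nm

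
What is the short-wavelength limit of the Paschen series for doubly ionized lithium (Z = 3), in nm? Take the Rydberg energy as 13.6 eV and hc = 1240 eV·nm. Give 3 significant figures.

91.2 nm

The Paschen series has lower level n_f = 3; the series limit corresponds to n_i → ∞.
ΔE_max = 13.6 × 9 / 3² = 13.60 eV.
λ_min = 1240 / 13.60 = 91.2 nm.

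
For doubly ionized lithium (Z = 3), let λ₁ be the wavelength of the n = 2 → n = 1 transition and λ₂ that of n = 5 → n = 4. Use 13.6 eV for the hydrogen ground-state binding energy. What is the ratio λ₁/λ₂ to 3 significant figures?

λ ∝ 1/ΔE ∝ 1/(1/n_f² − 1/n_i²), and the Z² and hc factors cancel in the ratio.
λ₁/λ₂ = (1/4² − 1/5²)/(1/1² − 1/2²) = 0.02250/0.7500 = 0.0300.

0.0300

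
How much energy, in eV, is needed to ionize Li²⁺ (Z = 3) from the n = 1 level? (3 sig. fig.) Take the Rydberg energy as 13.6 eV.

E_n = −13.6 Z²/n² = −122.4/n² eV for Z = 3.
E_1 = −122.4/1 = −122 eV, so ionization (to E = 0) requires 122 eV.

122 eV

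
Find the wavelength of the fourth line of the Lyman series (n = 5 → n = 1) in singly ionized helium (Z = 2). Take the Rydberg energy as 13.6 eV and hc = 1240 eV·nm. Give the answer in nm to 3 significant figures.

The Lyman series terminates on n_f = 1; the fourth line has n_i = 1+4 = 5.
ΔE = 54.40 × (1/1² − 1/5²) = 52.22 eV.
λ = 1240 / 52.22 = 23.7 nm.

23.7 nm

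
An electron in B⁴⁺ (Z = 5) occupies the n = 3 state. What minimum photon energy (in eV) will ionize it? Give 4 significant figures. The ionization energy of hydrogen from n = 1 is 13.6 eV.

37.78 eV

E_n = −13.6 Z²/n² = −340.0/n² eV for Z = 5.
E_3 = −340.0/9 = −37.78 eV, so ionization (to E = 0) requires 37.78 eV.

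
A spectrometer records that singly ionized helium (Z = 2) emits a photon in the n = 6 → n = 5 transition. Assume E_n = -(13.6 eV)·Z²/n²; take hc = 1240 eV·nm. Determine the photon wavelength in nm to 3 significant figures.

1860 nm

For Z = 2 the level energies scale as Z², so the effective Rydberg energy is 13.6 × 4 = 54.40 eV.
ΔE = 54.40 × (1/5² − 1/6²) = 54.40 × 0.01222 = 0.6649 eV.
λ = hc/ΔE = 1240 / 0.6649 = 1860 nm.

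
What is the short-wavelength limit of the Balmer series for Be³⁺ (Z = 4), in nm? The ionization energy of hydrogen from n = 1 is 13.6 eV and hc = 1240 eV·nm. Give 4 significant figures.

22.79 nm

The Balmer series has lower level n_f = 2; the series limit corresponds to n_i → ∞.
ΔE_max = 13.6 × 16 / 2² = 54.40 eV.
λ_min = 1240 / 54.40 = 22.79 nm.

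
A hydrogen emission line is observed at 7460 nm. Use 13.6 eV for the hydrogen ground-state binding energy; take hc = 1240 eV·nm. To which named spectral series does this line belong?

ΔE = 1240/7460 = 0.1662 eV.
This matches 13.6 × (1/5² − 1/6²), so n_f = 5: the Pfund series.

Pfund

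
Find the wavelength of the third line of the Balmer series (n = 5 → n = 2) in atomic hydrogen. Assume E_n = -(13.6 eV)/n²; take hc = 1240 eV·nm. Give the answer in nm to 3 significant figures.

The Balmer series terminates on n_f = 2; the third line has n_i = 2+3 = 5.
ΔE = 13.60 × (1/2² − 1/5²) = 2.856 eV.
λ = 1240 / 2.856 = 434 nm.

434 nm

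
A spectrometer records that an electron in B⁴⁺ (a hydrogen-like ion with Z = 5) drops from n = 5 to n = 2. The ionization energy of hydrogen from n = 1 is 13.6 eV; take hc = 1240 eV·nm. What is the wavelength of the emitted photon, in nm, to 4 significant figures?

For Z = 5 the level energies scale as Z², so the effective Rydberg energy is 13.6 × 25 = 340.0 eV.
ΔE = 340.0 × (1/2² − 1/5²) = 340.0 × 0.2100 = 71.40 eV.
λ = hc/ΔE = 1240 / 71.40 = 17.37 nm.

17.37 nm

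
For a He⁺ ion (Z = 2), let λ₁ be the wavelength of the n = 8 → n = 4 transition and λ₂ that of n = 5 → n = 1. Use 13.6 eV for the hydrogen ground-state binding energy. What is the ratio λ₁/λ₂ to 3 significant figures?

λ ∝ 1/ΔE ∝ 1/(1/n_f² − 1/n_i²), and the Z² and hc factors cancel in the ratio.
λ₁/λ₂ = (1/1² − 1/5²)/(1/4² − 1/8²) = 0.9600/0.04688 = 20.5.

20.5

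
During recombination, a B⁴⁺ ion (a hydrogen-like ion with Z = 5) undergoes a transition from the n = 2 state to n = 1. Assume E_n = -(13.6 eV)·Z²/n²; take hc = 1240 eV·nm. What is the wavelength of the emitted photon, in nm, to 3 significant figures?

4.86 nm

For Z = 5 the level energies scale as Z², so the effective Rydberg energy is 13.6 × 25 = 340.0 eV.
ΔE = 340.0 × (1/1² − 1/2²) = 340.0 × 0.7500 = 255.0 eV.
λ = hc/ΔE = 1240 / 255.0 = 4.86 nm.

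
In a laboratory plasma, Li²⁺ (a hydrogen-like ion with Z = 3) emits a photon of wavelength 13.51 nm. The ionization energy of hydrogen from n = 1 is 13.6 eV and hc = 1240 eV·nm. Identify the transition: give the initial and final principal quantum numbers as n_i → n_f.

n_i = 2, n_f = 1

The photon energy is ΔE = hc/λ = 1240 / 13.51 = 91.78 eV.
With Z = 3, ΔE = 122.4 × (1/n_f² − 1/n_i²), so 1/n_f² − 1/n_i² = 0.7499.
Trying n_f = 1 gives 1/n_i² = 0.2501, i.e. n_i ≈ 2; this pair matches.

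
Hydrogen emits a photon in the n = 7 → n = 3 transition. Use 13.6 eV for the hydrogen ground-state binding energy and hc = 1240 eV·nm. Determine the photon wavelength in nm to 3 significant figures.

ΔE = 13.60 × (1/3² − 1/7²) = 13.60 × 0.09070 = 1.234 eV.
λ = hc/ΔE = 1240 / 1.234 = 1010 nm.

1010 nm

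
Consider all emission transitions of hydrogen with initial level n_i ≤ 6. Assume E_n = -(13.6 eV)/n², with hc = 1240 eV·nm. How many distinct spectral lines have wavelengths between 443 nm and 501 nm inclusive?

Enumerate all n_i → n_f pairs with 1 ≤ n_f < n_i ≤ 6 and compute λ = 1240 / [13.6·1·(1/n_f² − 1/n_i²)].
Lines falling in [443, 501] nm: 4→2 (486.3 nm).

1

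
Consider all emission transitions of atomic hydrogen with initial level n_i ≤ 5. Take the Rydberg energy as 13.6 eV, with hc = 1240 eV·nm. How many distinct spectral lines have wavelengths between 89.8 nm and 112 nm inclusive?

Enumerate all n_i → n_f pairs with 1 ≤ n_f < n_i ≤ 5 and compute λ = 1240 / [13.6·1·(1/n_f² − 1/n_i²)].
Lines falling in [89.8, 112] nm: 5→1 (94.98 nm), 4→1 (97.25 nm), 3→1 (102.6 nm).

3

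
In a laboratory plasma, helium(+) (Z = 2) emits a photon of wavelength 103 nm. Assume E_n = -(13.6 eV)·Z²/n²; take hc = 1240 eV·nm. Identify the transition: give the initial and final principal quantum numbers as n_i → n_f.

The photon energy is ΔE = hc/λ = 1240 / 103 = 12.04 eV.
With Z = 2, ΔE = 54.40 × (1/n_f² − 1/n_i²), so 1/n_f² − 1/n_i² = 0.2213.
Trying n_f = 2 gives 1/n_i² = 0.02870, i.e. n_i ≈ 6; this pair matches.

n_i = 6, n_f = 2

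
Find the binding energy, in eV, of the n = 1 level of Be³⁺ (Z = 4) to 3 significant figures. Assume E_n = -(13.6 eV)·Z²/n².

218 eV

E_n = −13.6 Z²/n² = −217.6/n² eV for Z = 4.
E_1 = −217.6/1 = −218 eV, so ionization (to E = 0) requires 218 eV.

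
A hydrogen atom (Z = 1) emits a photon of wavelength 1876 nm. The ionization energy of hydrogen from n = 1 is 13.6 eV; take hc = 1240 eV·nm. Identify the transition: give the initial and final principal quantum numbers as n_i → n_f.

n_i = 4, n_f = 3

The photon energy is ΔE = hc/λ = 1240 / 1876 = 0.6610 eV.
With Z = 1, ΔE = 13.60 × (1/n_f² − 1/n_i²), so 1/n_f² − 1/n_i² = 0.04860.
Trying n_f = 3 gives 1/n_i² = 0.06251, i.e. n_i ≈ 4; this pair matches.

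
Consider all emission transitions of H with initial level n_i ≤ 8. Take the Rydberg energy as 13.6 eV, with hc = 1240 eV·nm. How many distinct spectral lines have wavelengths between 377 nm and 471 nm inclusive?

Enumerate all n_i → n_f pairs with 1 ≤ n_f < n_i ≤ 8 and compute λ = 1240 / [13.6·1·(1/n_f² − 1/n_i²)].
Lines falling in [377, 471] nm: 8→2 (389.0 nm), 7→2 (397.1 nm), 6→2 (410.3 nm), 5→2 (434.2 nm).

4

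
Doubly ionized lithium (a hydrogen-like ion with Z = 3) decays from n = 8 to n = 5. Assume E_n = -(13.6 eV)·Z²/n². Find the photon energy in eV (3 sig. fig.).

2.98 eV

The Bohr energies scale as Z², so for Z = 3: E_n = −122.4/n² eV.
E_8 = −122.4/64 = −1.913 eV and E_5 = −122.4/25 = −4.896 eV.
The photon energy is |E_8 − E_5| = 2.98 eV.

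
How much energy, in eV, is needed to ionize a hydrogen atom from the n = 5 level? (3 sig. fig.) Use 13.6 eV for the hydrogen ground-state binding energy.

0.544 eV

E_5 = −13.60/25 = −0.544 eV, so ionization (to E = 0) requires 0.544 eV.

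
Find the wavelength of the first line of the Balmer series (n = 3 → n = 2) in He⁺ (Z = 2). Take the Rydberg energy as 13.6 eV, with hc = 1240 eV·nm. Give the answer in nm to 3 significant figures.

164 nm

The Balmer series terminates on n_f = 2; the first line has n_i = 2+1 = 3.
ΔE = 54.40 × (1/2² − 1/3²) = 7.556 eV.
λ = 1240 / 7.556 = 164 nm.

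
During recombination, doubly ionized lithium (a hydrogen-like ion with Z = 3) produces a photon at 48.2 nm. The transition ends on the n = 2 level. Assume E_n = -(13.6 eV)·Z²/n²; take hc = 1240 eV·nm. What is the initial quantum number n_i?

The photon energy is ΔE = hc/λ = 1240 / 48.2 = 25.73 eV.
With Z = 3, ΔE = 122.4 × (1/n_f² − 1/n_i²), so 1/n_f² − 1/n_i² = 0.2102.
With n_f = 2: 1/n_i² = 1/4 − 0.2102 = 0.03982, so n_i ≈ 5.01.

n_i = 5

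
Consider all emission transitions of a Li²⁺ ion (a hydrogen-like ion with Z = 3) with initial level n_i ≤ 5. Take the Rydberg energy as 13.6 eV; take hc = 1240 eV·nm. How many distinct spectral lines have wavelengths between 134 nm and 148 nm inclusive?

Enumerate all n_i → n_f pairs with 1 ≤ n_f < n_i ≤ 5 and compute λ = 1240 / [13.6·9·(1/n_f² − 1/n_i²)].
Lines falling in [134, 148] nm: 5→3 (142.5 nm).

1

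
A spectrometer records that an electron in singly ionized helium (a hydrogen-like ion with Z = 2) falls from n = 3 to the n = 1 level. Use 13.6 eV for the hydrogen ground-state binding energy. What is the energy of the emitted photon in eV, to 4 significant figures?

The Bohr energies scale as Z², so for Z = 2: E_n = −54.40/n² eV.
E_3 = −54.40/9 = −6.044 eV and E_1 = −54.40/1 = −54.40 eV.
The photon energy is |E_3 − E_1| = 48.36 eV.

48.36 eV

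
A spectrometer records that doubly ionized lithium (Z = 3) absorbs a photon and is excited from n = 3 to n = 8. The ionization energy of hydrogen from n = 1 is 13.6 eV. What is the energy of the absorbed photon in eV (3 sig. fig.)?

11.7 eV

The Bohr energies scale as Z², so for Z = 3: E_n = −122.4/n² eV.
E_8 = −122.4/64 = −1.913 eV and E_3 = −122.4/9 = −13.60 eV.
The photon energy is |E_8 − E_3| = 11.7 eV.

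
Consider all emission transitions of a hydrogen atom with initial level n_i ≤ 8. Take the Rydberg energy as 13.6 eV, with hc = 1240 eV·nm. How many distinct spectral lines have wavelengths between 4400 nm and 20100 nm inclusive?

5

Enumerate all n_i → n_f pairs with 1 ≤ n_f < n_i ≤ 8 and compute λ = 1240 / [13.6·1·(1/n_f² − 1/n_i²)].
Lines falling in [4400, 20100] nm: 7→5 (4654 nm), 6→5 (7460 nm), 8→6 (7503 nm), 7→6 (12370 nm), 8→7 (19060 nm).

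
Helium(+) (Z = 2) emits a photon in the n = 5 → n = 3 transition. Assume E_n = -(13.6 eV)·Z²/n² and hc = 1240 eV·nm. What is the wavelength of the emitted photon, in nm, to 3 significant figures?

321 nm

For Z = 2 the level energies scale as Z², so the effective Rydberg energy is 13.6 × 4 = 54.40 eV.
ΔE = 54.40 × (1/3² − 1/5²) = 54.40 × 0.07111 = 3.868 eV.
λ = hc/ΔE = 1240 / 3.868 = 321 nm.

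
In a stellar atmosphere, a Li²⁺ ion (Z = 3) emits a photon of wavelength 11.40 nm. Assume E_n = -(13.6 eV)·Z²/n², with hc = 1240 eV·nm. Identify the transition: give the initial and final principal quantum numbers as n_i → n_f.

n_i = 3, n_f = 1

The photon energy is ΔE = hc/λ = 1240 / 11.40 = 108.8 eV.
With Z = 3, ΔE = 122.4 × (1/n_f² − 1/n_i²), so 1/n_f² − 1/n_i² = 0.8887.
Trying n_f = 1 gives 1/n_i² = 0.1113, i.e. n_i ≈ 3; this pair matches.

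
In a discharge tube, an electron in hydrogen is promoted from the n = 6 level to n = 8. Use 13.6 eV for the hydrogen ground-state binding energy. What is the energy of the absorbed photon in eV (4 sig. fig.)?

0.1653 eV

E_8 = −13.60/64 = −0.2125 eV and E_6 = −13.60/36 = −0.3778 eV.
The photon energy is |E_8 − E_6| = 0.1653 eV.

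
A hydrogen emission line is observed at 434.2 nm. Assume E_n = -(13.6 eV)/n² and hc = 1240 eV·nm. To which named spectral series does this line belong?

Balmer

ΔE = 1240/434.2 = 2.856 eV.
This matches 13.6 × (1/2² − 1/5²), so n_f = 2: the Balmer series.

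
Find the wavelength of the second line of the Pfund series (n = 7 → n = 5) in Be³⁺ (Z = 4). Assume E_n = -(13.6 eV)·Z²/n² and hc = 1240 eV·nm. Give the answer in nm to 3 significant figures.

291 nm

The Pfund series terminates on n_f = 5; the second line has n_i = 5+2 = 7.
ΔE = 217.6 × (1/5² − 1/7²) = 4.263 eV.
λ = 1240 / 4.263 = 291 nm.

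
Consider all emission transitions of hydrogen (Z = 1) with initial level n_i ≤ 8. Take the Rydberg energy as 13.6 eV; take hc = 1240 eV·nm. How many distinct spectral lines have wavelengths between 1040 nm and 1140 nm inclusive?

1

Enumerate all n_i → n_f pairs with 1 ≤ n_f < n_i ≤ 8 and compute λ = 1240 / [13.6·1·(1/n_f² − 1/n_i²)].
Lines falling in [1040, 1140] nm: 6→3 (1094 nm).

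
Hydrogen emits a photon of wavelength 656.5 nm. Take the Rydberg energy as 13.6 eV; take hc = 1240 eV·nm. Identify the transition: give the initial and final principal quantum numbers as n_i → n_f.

n_i = 3, n_f = 2

The photon energy is ΔE = hc/λ = 1240 / 656.5 = 1.889 eV.
With Z = 1, ΔE = 13.60 × (1/n_f² − 1/n_i²), so 1/n_f² − 1/n_i² = 0.1389.
Trying n_f = 2 gives 1/n_i² = 0.1111, i.e. n_i ≈ 3; this pair matches.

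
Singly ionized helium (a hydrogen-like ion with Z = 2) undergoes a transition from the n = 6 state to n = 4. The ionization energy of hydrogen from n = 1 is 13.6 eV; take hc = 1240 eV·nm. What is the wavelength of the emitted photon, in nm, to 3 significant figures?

656 nm

For Z = 2 the level energies scale as Z², so the effective Rydberg energy is 13.6 × 4 = 54.40 eV.
ΔE = 54.40 × (1/4² − 1/6²) = 54.40 × 0.03472 = 1.889 eV.
λ = hc/ΔE = 1240 / 1.889 = 656 nm.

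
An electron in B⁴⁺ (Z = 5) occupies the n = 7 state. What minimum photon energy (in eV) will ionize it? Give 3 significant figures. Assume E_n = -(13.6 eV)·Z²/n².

E_n = −13.6 Z²/n² = −340.0/n² eV for Z = 5.
E_7 = −340.0/49 = −6.94 eV, so ionization (to E = 0) requires 6.94 eV.

6.94 eV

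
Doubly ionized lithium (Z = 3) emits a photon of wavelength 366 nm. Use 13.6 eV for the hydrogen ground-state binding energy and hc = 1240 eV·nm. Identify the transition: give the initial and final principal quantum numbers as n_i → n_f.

n_i = 9, n_f = 5

The photon energy is ΔE = hc/λ = 1240 / 366 = 3.388 eV.
With Z = 3, ΔE = 122.4 × (1/n_f² − 1/n_i²), so 1/n_f² − 1/n_i² = 0.02768.
Trying n_f = 5 gives 1/n_i² = 0.01232, i.e. n_i ≈ 9; this pair matches.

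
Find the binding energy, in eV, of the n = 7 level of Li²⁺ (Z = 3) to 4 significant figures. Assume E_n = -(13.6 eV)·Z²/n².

E_n = −13.6 Z²/n² = −122.4/n² eV for Z = 3.
E_7 = −122.4/49 = −2.498 eV, so ionization (to E = 0) requires 2.498 eV.

2.498 eV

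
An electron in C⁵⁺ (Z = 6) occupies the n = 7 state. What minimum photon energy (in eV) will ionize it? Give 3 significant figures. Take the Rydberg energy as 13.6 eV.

9.99 eV

E_n = −13.6 Z²/n² = −489.6/n² eV for Z = 6.
E_7 = −489.6/49 = −9.99 eV, so ionization (to E = 0) requires 9.99 eV.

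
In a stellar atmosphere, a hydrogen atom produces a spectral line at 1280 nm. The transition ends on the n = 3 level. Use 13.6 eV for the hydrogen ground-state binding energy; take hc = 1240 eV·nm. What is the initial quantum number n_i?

The photon energy is ΔE = hc/λ = 1240 / 1280 = 0.9688 eV.
With Z = 1, ΔE = 13.60 × (1/n_f² − 1/n_i²), so 1/n_f² − 1/n_i² = 0.07123.
With n_f = 3: 1/n_i² = 1/9 − 0.07123 = 0.03988, so n_i ≈ 5.01.

n_i = 5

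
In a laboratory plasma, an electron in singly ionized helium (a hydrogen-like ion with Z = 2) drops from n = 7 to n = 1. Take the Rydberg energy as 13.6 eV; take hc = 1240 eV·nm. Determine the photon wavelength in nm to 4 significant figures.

For Z = 2 the level energies scale as Z², so the effective Rydberg energy is 13.6 × 4 = 54.40 eV.
ΔE = 54.40 × (1/1² − 1/7²) = 54.40 × 0.9796 = 53.29 eV.
λ = hc/ΔE = 1240 / 53.29 = 23.27 nm.

23.27 nm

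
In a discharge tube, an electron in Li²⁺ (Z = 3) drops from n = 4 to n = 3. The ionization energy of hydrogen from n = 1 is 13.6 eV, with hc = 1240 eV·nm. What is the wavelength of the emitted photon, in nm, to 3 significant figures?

For Z = 3 the level energies scale as Z², so the effective Rydberg energy is 13.6 × 9 = 122.4 eV.
ΔE = 122.4 × (1/3² − 1/4²) = 122.4 × 0.04861 = 5.950 eV.
λ = hc/ΔE = 1240 / 5.950 = 208 nm.

208 nm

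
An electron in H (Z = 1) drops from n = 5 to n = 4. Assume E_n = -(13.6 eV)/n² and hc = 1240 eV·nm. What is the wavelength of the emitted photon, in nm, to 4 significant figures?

4052 nm

ΔE = 13.60 × (1/4² − 1/5²) = 13.60 × 0.02250 = 0.3060 eV.
λ = hc/ΔE = 1240 / 0.3060 = 4052 nm.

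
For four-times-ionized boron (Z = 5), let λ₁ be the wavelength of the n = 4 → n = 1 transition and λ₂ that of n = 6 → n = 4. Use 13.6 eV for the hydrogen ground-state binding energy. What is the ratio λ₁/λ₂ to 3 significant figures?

0.0370

λ ∝ 1/ΔE ∝ 1/(1/n_f² − 1/n_i²), and the Z² and hc factors cancel in the ratio.
λ₁/λ₂ = (1/4² − 1/6²)/(1/1² − 1/4²) = 0.03472/0.9375 = 0.0370.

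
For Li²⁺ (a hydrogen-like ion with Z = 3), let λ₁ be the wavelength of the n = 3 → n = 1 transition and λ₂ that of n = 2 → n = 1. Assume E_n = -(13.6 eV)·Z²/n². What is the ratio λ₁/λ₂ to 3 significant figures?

λ ∝ 1/ΔE ∝ 1/(1/n_f² − 1/n_i²), and the Z² and hc factors cancel in the ratio.
λ₁/λ₂ = (1/1² − 1/2²)/(1/1² − 1/3²) = 0.7500/0.8889 = 0.844.

0.844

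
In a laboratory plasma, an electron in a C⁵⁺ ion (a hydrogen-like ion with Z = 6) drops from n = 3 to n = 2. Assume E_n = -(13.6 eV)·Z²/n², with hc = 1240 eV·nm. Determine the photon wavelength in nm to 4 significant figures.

For Z = 6 the level energies scale as Z², so the effective Rydberg energy is 13.6 × 36 = 489.6 eV.
ΔE = 489.6 × (1/2² − 1/3²) = 489.6 × 0.1389 = 68.00 eV.
λ = hc/ΔE = 1240 / 68.00 = 18.24 nm.

18.24 nm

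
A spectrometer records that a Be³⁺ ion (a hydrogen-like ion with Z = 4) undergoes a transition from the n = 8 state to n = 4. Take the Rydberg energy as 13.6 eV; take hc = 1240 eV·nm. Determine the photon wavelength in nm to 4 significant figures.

121.6 nm

For Z = 4 the level energies scale as Z², so the effective Rydberg energy is 13.6 × 16 = 217.6 eV.
ΔE = 217.6 × (1/4² − 1/8²) = 217.6 × 0.04688 = 10.20 eV.
λ = hc/ΔE = 1240 / 10.20 = 121.6 nm.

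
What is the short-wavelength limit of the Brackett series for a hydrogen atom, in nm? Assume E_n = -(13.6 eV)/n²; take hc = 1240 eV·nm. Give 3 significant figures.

1460 nm

The Brackett series has lower level n_f = 4; the series limit corresponds to n_i → ∞.
ΔE_max = 13.6 × 1 / 4² = 0.8500 eV.
λ_min = 1240 / 0.8500 = 1460 nm.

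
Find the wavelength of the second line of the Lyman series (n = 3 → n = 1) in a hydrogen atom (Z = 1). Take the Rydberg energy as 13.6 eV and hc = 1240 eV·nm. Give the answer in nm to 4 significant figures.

102.6 nm

The Lyman series terminates on n_f = 1; the second line has n_i = 1+2 = 3.
ΔE = 13.60 × (1/1² − 1/3²) = 12.09 eV.
λ = 1240 / 12.09 = 102.6 nm.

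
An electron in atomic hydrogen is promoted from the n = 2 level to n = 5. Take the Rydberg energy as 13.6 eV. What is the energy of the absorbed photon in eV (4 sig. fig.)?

2.856 eV

E_5 = −13.60/25 = −0.5440 eV and E_2 = −13.60/4 = −3.400 eV.
The photon energy is |E_5 − E_2| = 2.856 eV.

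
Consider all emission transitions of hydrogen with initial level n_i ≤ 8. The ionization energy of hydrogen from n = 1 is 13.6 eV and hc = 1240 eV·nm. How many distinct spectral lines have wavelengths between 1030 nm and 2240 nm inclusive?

5

Enumerate all n_i → n_f pairs with 1 ≤ n_f < n_i ≤ 8 and compute λ = 1240 / [13.6·1·(1/n_f² − 1/n_i²)].
Lines falling in [1030, 2240] nm: 6→3 (1094 nm), 5→3 (1282 nm), 4→3 (1876 nm), 8→4 (1945 nm), 7→4 (2166 nm).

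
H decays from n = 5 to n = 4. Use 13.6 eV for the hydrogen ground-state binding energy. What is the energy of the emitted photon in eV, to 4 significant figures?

E_5 = −13.60/25 = −0.5440 eV and E_4 = −13.60/16 = −0.8500 eV.
The photon energy is |E_5 − E_4| = 0.3060 eV.

0.3060 eV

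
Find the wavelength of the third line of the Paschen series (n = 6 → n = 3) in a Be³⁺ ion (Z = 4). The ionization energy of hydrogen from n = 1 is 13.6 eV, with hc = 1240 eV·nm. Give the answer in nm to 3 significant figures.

68.4 nm

The Paschen series terminates on n_f = 3; the third line has n_i = 3+3 = 6.
ΔE = 217.6 × (1/3² − 1/6²) = 18.13 eV.
λ = 1240 / 18.13 = 68.4 nm.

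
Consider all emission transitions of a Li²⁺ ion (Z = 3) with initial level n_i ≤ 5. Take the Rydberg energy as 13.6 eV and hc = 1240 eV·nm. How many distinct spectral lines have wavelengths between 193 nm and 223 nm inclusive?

1

Enumerate all n_i → n_f pairs with 1 ≤ n_f < n_i ≤ 5 and compute λ = 1240 / [13.6·9·(1/n_f² − 1/n_i²)].
Lines falling in [193, 223] nm: 4→3 (208.4 nm).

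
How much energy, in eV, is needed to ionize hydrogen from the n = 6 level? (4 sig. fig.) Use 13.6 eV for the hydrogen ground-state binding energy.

E_6 = −13.60/36 = −0.3778 eV, so ionization (to E = 0) requires 0.3778 eV.

0.3778 eV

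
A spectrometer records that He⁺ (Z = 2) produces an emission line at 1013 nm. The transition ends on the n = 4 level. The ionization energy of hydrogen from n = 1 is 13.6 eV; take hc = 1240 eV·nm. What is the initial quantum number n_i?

The photon energy is ΔE = hc/λ = 1240 / 1013 = 1.224 eV.
With Z = 2, ΔE = 54.40 × (1/n_f² − 1/n_i²), so 1/n_f² − 1/n_i² = 0.02250.
With n_f = 4: 1/n_i² = 1/16 − 0.02250 = 0.04000, so n_i ≈ 5.00.

n_i = 5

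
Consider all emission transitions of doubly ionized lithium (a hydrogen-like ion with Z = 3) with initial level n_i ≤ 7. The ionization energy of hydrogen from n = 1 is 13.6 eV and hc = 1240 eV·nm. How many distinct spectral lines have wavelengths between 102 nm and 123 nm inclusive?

Enumerate all n_i → n_f pairs with 1 ≤ n_f < n_i ≤ 7 and compute λ = 1240 / [13.6·9·(1/n_f² − 1/n_i²)].
Lines falling in [102, 123] nm: 7→3 (111.7 nm), 6→3 (121.6 nm).

2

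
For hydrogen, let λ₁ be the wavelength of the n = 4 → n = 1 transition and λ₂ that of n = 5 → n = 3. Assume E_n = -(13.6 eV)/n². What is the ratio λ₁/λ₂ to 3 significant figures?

λ ∝ 1/ΔE ∝ 1/(1/n_f² − 1/n_i²), and the Z² and hc factors cancel in the ratio.
λ₁/λ₂ = (1/3² − 1/5²)/(1/1² − 1/4²) = 0.07111/0.9375 = 0.0759.

0.0759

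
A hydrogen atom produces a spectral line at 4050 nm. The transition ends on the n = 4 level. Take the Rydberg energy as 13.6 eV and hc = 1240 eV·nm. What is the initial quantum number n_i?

The photon energy is ΔE = hc/λ = 1240 / 4050 = 0.3062 eV.
With Z = 1, ΔE = 13.60 × (1/n_f² − 1/n_i²), so 1/n_f² − 1/n_i² = 0.02251.
With n_f = 4: 1/n_i² = 1/16 − 0.02251 = 0.03999, so n_i ≈ 5.00.

n_i = 5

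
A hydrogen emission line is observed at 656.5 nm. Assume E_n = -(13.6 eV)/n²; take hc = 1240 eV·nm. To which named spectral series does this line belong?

Balmer

ΔE = 1240/656.5 = 1.889 eV.
This matches 13.6 × (1/2² − 1/3²), so n_f = 2: the Balmer series.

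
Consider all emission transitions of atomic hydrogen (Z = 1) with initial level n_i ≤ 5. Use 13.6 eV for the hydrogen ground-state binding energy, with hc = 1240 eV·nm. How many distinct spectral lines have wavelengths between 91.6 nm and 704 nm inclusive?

7

Enumerate all n_i → n_f pairs with 1 ≤ n_f < n_i ≤ 5 and compute λ = 1240 / [13.6·1·(1/n_f² − 1/n_i²)].
Lines falling in [91.6, 704] nm: 5→1 (94.98 nm), 4→1 (97.25 nm), 3→1 (102.6 nm), 2→1 (121.6 nm), 5→2 (434.2 nm), 4→2 (486.3 nm), 3→2 (656.5 nm).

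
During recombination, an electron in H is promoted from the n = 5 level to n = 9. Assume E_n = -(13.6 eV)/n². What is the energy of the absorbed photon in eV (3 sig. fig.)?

0.376 eV

E_9 = −13.60/81 = −0.1679 eV and E_5 = −13.60/25 = −0.5440 eV.
The photon energy is |E_9 − E_5| = 0.376 eV.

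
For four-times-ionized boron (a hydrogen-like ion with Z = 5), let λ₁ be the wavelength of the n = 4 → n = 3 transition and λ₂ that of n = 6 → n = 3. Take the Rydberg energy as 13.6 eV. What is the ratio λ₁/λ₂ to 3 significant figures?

λ ∝ 1/ΔE ∝ 1/(1/n_f² − 1/n_i²), and the Z² and hc factors cancel in the ratio.
λ₁/λ₂ = (1/3² − 1/6²)/(1/3² − 1/4²) = 0.08333/0.04861 = 1.71.

1.71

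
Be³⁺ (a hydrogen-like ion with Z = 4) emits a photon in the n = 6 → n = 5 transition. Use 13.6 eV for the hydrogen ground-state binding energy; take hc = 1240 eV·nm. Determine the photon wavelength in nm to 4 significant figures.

For Z = 4 the level energies scale as Z², so the effective Rydberg energy is 13.6 × 16 = 217.6 eV.
ΔE = 217.6 × (1/5² − 1/6²) = 217.6 × 0.01222 = 2.660 eV.
λ = hc/ΔE = 1240 / 2.660 = 466.2 nm.

466.2 nm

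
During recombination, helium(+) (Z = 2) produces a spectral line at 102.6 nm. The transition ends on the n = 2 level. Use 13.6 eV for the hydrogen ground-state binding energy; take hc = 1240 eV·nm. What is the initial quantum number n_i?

The photon energy is ΔE = hc/λ = 1240 / 102.6 = 12.09 eV.
With Z = 2, ΔE = 54.40 × (1/n_f² − 1/n_i²), so 1/n_f² − 1/n_i² = 0.2222.
With n_f = 2: 1/n_i² = 1/4 − 0.2222 = 0.02784, so n_i ≈ 5.99.

n_i = 6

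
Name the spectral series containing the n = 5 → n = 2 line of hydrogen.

The series is set by the lower level: n_f = 2 is the Balmer series.

Balmer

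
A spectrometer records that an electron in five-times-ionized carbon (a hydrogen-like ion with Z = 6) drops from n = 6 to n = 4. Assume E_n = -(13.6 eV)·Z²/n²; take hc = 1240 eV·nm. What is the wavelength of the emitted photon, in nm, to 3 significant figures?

72.9 nm

For Z = 6 the level energies scale as Z², so the effective Rydberg energy is 13.6 × 36 = 489.6 eV.
ΔE = 489.6 × (1/4² − 1/6²) = 489.6 × 0.03472 = 17.00 eV.
λ = hc/ΔE = 1240 / 17.00 = 72.9 nm.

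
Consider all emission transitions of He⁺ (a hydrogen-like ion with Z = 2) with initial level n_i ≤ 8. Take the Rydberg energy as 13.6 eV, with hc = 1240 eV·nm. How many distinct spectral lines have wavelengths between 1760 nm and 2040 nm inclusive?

Enumerate all n_i → n_f pairs with 1 ≤ n_f < n_i ≤ 8 and compute λ = 1240 / [13.6·4·(1/n_f² − 1/n_i²)].
Lines falling in [1760, 2040] nm: 6→5 (1865 nm), 8→6 (1876 nm).

2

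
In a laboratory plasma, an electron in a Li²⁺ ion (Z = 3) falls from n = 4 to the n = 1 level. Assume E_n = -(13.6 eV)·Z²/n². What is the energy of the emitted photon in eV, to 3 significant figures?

The Bohr energies scale as Z², so for Z = 3: E_n = −122.4/n² eV.
E_4 = −122.4/16 = −7.650 eV and E_1 = −122.4/1 = −122.4 eV.
The photon energy is |E_4 − E_1| = 115 eV.

115 eV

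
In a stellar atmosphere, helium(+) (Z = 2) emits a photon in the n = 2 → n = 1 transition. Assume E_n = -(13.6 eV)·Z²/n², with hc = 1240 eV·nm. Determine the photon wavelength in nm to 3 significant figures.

For Z = 2 the level energies scale as Z², so the effective Rydberg energy is 13.6 × 4 = 54.40 eV.
ΔE = 54.40 × (1/1² − 1/2²) = 54.40 × 0.7500 = 40.80 eV.
λ = hc/ΔE = 1240 / 40.80 = 30.4 nm.

30.4 nm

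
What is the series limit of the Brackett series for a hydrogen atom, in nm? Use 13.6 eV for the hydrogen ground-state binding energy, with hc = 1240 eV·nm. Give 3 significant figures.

1460 nm

The Brackett series has lower level n_f = 4; the series limit corresponds to n_i → ∞.
ΔE_max = 13.6 × 1 / 4² = 0.8500 eV.
λ_min = 1240 / 0.8500 = 1460 nm.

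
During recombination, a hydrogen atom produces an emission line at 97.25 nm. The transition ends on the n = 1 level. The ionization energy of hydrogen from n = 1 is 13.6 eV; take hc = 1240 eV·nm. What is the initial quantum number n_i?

n_i = 4

The photon energy is ΔE = hc/λ = 1240 / 97.25 = 12.75 eV.
With Z = 1, ΔE = 13.60 × (1/n_f² − 1/n_i²), so 1/n_f² − 1/n_i² = 0.9375.
With n_f = 1: 1/n_i² = 1/1 − 0.9375 = 0.06245, so n_i ≈ 4.00.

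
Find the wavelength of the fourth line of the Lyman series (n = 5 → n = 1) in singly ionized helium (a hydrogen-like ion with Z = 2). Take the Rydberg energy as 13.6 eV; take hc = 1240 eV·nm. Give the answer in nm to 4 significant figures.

The Lyman series terminates on n_f = 1; the fourth line has n_i = 1+4 = 5.
ΔE = 54.40 × (1/1² − 1/5²) = 52.22 eV.
λ = 1240 / 52.22 = 23.74 nm.

23.74 nm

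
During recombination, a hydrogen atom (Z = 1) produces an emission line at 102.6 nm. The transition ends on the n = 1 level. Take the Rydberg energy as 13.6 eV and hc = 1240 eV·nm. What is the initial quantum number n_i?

The photon energy is ΔE = hc/λ = 1240 / 102.6 = 12.09 eV.
With Z = 1, ΔE = 13.60 × (1/n_f² − 1/n_i²), so 1/n_f² − 1/n_i² = 0.8887.
With n_f = 1: 1/n_i² = 1/1 − 0.8887 = 0.1113, so n_i ≈ 3.00.

n_i = 3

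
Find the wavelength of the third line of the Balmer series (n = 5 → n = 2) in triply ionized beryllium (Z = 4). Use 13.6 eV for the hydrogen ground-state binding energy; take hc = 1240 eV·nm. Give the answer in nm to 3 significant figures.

The Balmer series terminates on n_f = 2; the third line has n_i = 2+3 = 5.
ΔE = 217.6 × (1/2² − 1/5²) = 45.70 eV.
λ = 1240 / 45.70 = 27.1 nm.

27.1 nm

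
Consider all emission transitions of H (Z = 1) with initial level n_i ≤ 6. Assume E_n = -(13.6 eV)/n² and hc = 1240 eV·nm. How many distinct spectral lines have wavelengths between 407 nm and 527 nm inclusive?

Enumerate all n_i → n_f pairs with 1 ≤ n_f < n_i ≤ 6 and compute λ = 1240 / [13.6·1·(1/n_f² − 1/n_i²)].
Lines falling in [407, 527] nm: 6→2 (410.3 nm), 5→2 (434.2 nm), 4→2 (486.3 nm).

3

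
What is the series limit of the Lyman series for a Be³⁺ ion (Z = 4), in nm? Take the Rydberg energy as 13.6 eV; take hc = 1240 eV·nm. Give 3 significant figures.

5.70 nm

The Lyman series has lower level n_f = 1; the series limit corresponds to n_i → ∞.
ΔE_max = 13.6 × 16 / 1² = 217.6 eV.
λ_min = 1240 / 217.6 = 5.70 nm.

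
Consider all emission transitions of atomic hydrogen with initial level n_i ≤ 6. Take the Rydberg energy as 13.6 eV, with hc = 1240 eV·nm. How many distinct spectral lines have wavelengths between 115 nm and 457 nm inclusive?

3

Enumerate all n_i → n_f pairs with 1 ≤ n_f < n_i ≤ 6 and compute λ = 1240 / [13.6·1·(1/n_f² − 1/n_i²)].
Lines falling in [115, 457] nm: 2→1 (121.6 nm), 6→2 (410.3 nm), 5→2 (434.2 nm).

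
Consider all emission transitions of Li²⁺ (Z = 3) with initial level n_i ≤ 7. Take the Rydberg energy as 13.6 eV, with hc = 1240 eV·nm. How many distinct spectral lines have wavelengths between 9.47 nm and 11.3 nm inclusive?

Enumerate all n_i → n_f pairs with 1 ≤ n_f < n_i ≤ 7 and compute λ = 1240 / [13.6·9·(1/n_f² − 1/n_i²)].
Lines falling in [9.47, 11.3] nm: 7→1 (10.34 nm), 6→1 (10.42 nm), 5→1 (10.55 nm), 4→1 (10.81 nm).

4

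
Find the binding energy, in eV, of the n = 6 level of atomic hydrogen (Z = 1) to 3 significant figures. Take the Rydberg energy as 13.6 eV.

E_6 = −13.60/36 = −0.378 eV, so ionization (to E = 0) requires 0.378 eV.

0.378 eV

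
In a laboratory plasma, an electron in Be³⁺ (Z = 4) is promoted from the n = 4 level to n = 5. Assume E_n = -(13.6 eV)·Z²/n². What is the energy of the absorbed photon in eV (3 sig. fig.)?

The Bohr energies scale as Z², so for Z = 4: E_n = −217.6/n² eV.
E_5 = −217.6/25 = −8.704 eV and E_4 = −217.6/16 = −13.60 eV.
The photon energy is |E_5 − E_4| = 4.90 eV.

4.90 eV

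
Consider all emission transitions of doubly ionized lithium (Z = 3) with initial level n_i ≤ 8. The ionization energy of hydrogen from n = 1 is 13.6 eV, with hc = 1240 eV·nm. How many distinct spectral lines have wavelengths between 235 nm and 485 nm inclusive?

4

Enumerate all n_i → n_f pairs with 1 ≤ n_f < n_i ≤ 8 and compute λ = 1240 / [13.6·9·(1/n_f² − 1/n_i²)].
Lines falling in [235, 485] nm: 7→4 (240.7 nm), 6→4 (291.8 nm), 8→5 (415.6 nm), 5→4 (450.3 nm).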